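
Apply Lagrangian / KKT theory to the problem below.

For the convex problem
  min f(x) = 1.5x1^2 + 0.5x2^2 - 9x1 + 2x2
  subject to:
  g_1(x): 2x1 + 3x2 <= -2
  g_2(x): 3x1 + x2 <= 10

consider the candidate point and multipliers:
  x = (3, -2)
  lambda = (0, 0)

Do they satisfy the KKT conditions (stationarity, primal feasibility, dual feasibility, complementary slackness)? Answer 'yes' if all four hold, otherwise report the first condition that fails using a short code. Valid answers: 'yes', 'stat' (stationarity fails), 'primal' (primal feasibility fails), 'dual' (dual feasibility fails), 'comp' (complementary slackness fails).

Gradient of f: grad f(x) = Q x + c = (0, 0)
Constraint values g_i(x) = a_i^T x - b_i:
  g_1((3, -2)) = 2
  g_2((3, -2)) = -3
Stationarity residual: grad f(x) + sum_i lambda_i a_i = (0, 0)
  -> stationarity OK
Primal feasibility (all g_i <= 0): FAILS
Dual feasibility (all lambda_i >= 0): OK
Complementary slackness (lambda_i * g_i(x) = 0 for all i): OK

Verdict: the first failing condition is primal_feasibility -> primal.

primal


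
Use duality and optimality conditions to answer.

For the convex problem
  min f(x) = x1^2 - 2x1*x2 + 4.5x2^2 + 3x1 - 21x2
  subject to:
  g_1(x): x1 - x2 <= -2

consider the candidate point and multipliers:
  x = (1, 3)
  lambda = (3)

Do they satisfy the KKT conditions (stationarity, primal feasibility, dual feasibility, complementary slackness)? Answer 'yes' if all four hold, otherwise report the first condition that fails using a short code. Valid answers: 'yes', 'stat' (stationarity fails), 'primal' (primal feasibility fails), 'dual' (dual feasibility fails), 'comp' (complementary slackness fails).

Gradient of f: grad f(x) = Q x + c = (-1, 4)
Constraint values g_i(x) = a_i^T x - b_i:
  g_1((1, 3)) = 0
Stationarity residual: grad f(x) + sum_i lambda_i a_i = (2, 1)
  -> stationarity FAILS
Primal feasibility (all g_i <= 0): OK
Dual feasibility (all lambda_i >= 0): OK
Complementary slackness (lambda_i * g_i(x) = 0 for all i): OK

Verdict: the first failing condition is stationarity -> stat.

stat


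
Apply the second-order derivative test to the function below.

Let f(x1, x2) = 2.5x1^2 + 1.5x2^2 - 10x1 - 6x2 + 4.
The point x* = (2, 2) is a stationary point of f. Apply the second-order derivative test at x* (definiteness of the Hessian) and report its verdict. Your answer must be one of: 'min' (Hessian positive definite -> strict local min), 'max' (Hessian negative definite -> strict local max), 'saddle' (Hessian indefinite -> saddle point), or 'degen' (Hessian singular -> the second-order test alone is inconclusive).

Compute the Hessian H = grad^2 f:
  H = [[5, 0], [0, 3]]
Verify stationarity: grad f(x*) = H x* + g = (0, 0).
Eigenvalues of H: 3, 5.
Both eigenvalues > 0, so H is positive definite -> x* is a strict local min.

min


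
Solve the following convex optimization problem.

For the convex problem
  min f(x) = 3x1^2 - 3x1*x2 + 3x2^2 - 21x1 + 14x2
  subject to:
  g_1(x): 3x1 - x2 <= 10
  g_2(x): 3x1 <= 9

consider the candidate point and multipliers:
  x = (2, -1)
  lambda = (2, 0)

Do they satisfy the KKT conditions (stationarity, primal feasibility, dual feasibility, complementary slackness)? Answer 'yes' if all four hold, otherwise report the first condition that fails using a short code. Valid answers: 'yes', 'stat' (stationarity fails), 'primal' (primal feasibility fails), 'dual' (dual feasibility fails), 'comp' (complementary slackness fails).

Gradient of f: grad f(x) = Q x + c = (-6, 2)
Constraint values g_i(x) = a_i^T x - b_i:
  g_1((2, -1)) = -3
  g_2((2, -1)) = -3
Stationarity residual: grad f(x) + sum_i lambda_i a_i = (0, 0)
  -> stationarity OK
Primal feasibility (all g_i <= 0): OK
Dual feasibility (all lambda_i >= 0): OK
Complementary slackness (lambda_i * g_i(x) = 0 for all i): FAILS

Verdict: the first failing condition is complementary_slackness -> comp.

comp


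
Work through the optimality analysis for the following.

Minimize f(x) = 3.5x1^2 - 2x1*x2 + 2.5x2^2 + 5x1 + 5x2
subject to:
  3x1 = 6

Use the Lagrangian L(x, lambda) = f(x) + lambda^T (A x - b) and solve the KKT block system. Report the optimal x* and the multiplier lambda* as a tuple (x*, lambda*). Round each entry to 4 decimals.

Form the Lagrangian:
  L(x, lambda) = (1/2) x^T Q x + c^T x + lambda^T (A x - b)
Stationarity (grad_x L = 0): Q x + c + A^T lambda = 0.
Primal feasibility: A x = b.

This gives the KKT block system:
  [ Q   A^T ] [ x     ]   [-c ]
  [ A    0  ] [ lambda ] = [ b ]

Solving the linear system:
  x*      = (2, -0.2)
  lambda* = (-6.4667)
  f(x*)   = 23.9

x* = (2, -0.2), lambda* = (-6.4667)


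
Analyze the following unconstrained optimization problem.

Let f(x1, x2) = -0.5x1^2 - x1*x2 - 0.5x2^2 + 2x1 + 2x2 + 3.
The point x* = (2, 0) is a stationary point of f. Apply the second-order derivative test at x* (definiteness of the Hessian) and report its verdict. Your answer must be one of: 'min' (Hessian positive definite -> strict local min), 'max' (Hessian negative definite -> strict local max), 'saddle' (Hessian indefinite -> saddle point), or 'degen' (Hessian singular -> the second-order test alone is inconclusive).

Compute the Hessian H = grad^2 f:
  H = [[-1, -1], [-1, -1]]
Verify stationarity: grad f(x*) = H x* + g = (0, 0).
Eigenvalues of H: -2, 0.
H has a zero eigenvalue (singular; negative semidefinite but not definite), so H is neither positive definite, negative definite, nor indefinite. The second-order test alone is inconclusive -> degen.
(Indeed, f is constant along the null direction of H through x*, so x* is not a strict local extremum.)

degen


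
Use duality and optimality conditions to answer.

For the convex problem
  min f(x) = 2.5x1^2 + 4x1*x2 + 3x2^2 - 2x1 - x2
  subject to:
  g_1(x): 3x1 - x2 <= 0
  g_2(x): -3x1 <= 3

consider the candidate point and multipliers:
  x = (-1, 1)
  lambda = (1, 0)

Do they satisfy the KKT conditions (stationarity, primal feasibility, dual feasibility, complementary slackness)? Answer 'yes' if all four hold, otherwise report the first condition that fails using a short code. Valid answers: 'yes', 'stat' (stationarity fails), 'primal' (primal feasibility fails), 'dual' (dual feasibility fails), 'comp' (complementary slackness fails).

Gradient of f: grad f(x) = Q x + c = (-3, 1)
Constraint values g_i(x) = a_i^T x - b_i:
  g_1((-1, 1)) = -4
  g_2((-1, 1)) = 0
Stationarity residual: grad f(x) + sum_i lambda_i a_i = (0, 0)
  -> stationarity OK
Primal feasibility (all g_i <= 0): OK
Dual feasibility (all lambda_i >= 0): OK
Complementary slackness (lambda_i * g_i(x) = 0 for all i): FAILS

Verdict: the first failing condition is complementary_slackness -> comp.

comp


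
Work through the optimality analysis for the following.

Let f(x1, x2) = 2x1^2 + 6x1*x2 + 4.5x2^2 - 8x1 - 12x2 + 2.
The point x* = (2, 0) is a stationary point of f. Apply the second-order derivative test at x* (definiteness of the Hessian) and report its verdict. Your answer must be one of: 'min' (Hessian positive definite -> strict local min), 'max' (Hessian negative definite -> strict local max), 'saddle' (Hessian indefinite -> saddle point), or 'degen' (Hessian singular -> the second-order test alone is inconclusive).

Compute the Hessian H = grad^2 f:
  H = [[4, 6], [6, 9]]
Verify stationarity: grad f(x*) = H x* + g = (0, 0).
Eigenvalues of H: 0, 13.
H has a zero eigenvalue (singular; positive semidefinite but not definite), so H is neither positive definite, negative definite, nor indefinite. The second-order test alone is inconclusive -> degen.
(Indeed, f is constant along the null direction of H through x*, so x* is not a strict local extremum.)

degen


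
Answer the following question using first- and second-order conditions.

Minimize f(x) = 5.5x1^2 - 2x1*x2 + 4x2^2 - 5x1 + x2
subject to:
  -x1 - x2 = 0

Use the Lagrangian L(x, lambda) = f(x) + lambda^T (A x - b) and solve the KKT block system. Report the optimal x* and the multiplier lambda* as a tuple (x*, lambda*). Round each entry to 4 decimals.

Form the Lagrangian:
  L(x, lambda) = (1/2) x^T Q x + c^T x + lambda^T (A x - b)
Stationarity (grad_x L = 0): Q x + c + A^T lambda = 0.
Primal feasibility: A x = b.

This gives the KKT block system:
  [ Q   A^T ] [ x     ]   [-c ]
  [ A    0  ] [ lambda ] = [ b ]

Solving the linear system:
  x*      = (0.2609, -0.2609)
  lambda* = (-1.6087)
  f(x*)   = -0.7826

x* = (0.2609, -0.2609), lambda* = (-1.6087)


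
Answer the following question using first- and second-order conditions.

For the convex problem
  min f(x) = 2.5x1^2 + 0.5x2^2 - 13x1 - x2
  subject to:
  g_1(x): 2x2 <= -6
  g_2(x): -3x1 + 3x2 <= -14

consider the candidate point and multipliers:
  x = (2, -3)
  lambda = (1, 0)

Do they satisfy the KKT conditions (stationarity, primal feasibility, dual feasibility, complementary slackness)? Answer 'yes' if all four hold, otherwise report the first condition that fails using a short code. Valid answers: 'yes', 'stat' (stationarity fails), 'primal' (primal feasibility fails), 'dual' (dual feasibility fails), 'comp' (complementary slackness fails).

Gradient of f: grad f(x) = Q x + c = (-3, -4)
Constraint values g_i(x) = a_i^T x - b_i:
  g_1((2, -3)) = 0
  g_2((2, -3)) = -1
Stationarity residual: grad f(x) + sum_i lambda_i a_i = (-3, -2)
  -> stationarity FAILS
Primal feasibility (all g_i <= 0): OK
Dual feasibility (all lambda_i >= 0): OK
Complementary slackness (lambda_i * g_i(x) = 0 for all i): OK

Verdict: the first failing condition is stationarity -> stat.

stat


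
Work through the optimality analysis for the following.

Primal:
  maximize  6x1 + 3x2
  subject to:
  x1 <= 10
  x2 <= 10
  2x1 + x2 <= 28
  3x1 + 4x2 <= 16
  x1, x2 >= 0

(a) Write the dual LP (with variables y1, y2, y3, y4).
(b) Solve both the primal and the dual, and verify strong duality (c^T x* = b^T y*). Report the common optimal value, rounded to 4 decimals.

The standard primal-dual pair for 'max c^T x s.t. A x <= b, x >= 0' is:
  Dual:  min b^T y  s.t.  A^T y >= c,  y >= 0.

So the dual LP is:
  minimize  10y1 + 10y2 + 28y3 + 16y4
  subject to:
    y1 + 2y3 + 3y4 >= 6
    y2 + y3 + 4y4 >= 3
    y1, y2, y3, y4 >= 0

Solving the primal: x* = (5.3333, 0).
  primal value c^T x* = 32.
Solving the dual: y* = (0, 0, 0, 2).
  dual value b^T y* = 32.
Strong duality: c^T x* = b^T y*. Confirmed.

32


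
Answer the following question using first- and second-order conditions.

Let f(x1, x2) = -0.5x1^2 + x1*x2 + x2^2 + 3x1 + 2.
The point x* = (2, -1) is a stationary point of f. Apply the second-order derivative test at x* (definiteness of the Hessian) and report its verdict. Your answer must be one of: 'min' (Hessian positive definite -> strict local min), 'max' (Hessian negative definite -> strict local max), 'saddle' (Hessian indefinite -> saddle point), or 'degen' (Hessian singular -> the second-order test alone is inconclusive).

Compute the Hessian H = grad^2 f:
  H = [[-1, 1], [1, 2]]
Verify stationarity: grad f(x*) = H x* + g = (0, 0).
Eigenvalues of H: -1.3028, 2.3028.
Eigenvalues have mixed signs, so H is indefinite -> x* is a saddle point.

saddle


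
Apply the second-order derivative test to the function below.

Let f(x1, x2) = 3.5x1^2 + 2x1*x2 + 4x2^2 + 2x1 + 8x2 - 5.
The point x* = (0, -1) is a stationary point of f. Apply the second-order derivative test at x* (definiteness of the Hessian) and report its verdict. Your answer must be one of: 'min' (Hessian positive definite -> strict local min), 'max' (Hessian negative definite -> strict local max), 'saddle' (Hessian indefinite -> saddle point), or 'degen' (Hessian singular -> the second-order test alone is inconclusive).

Compute the Hessian H = grad^2 f:
  H = [[7, 2], [2, 8]]
Verify stationarity: grad f(x*) = H x* + g = (0, 0).
Eigenvalues of H: 5.4384, 9.5616.
Both eigenvalues > 0, so H is positive definite -> x* is a strict local min.

min


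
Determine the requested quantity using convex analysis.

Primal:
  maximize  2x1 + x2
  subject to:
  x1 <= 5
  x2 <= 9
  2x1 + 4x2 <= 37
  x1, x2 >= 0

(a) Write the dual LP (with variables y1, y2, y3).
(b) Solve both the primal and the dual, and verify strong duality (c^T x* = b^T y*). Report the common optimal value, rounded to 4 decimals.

The standard primal-dual pair for 'max c^T x s.t. A x <= b, x >= 0' is:
  Dual:  min b^T y  s.t.  A^T y >= c,  y >= 0.

So the dual LP is:
  minimize  5y1 + 9y2 + 37y3
  subject to:
    y1 + 2y3 >= 2
    y2 + 4y3 >= 1
    y1, y2, y3 >= 0

Solving the primal: x* = (5, 6.75).
  primal value c^T x* = 16.75.
Solving the dual: y* = (1.5, 0, 0.25).
  dual value b^T y* = 16.75.
Strong duality: c^T x* = b^T y*. Confirmed.

16.75


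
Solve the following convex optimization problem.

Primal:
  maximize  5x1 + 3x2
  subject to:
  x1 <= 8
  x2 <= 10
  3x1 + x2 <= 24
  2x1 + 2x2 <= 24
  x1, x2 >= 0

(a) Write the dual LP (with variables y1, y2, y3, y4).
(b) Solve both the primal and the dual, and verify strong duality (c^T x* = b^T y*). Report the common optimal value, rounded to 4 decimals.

The standard primal-dual pair for 'max c^T x s.t. A x <= b, x >= 0' is:
  Dual:  min b^T y  s.t.  A^T y >= c,  y >= 0.

So the dual LP is:
  minimize  8y1 + 10y2 + 24y3 + 24y4
  subject to:
    y1 + 3y3 + 2y4 >= 5
    y2 + y3 + 2y4 >= 3
    y1, y2, y3, y4 >= 0

Solving the primal: x* = (6, 6).
  primal value c^T x* = 48.
Solving the dual: y* = (0, 0, 1, 1).
  dual value b^T y* = 48.
Strong duality: c^T x* = b^T y*. Confirmed.

48


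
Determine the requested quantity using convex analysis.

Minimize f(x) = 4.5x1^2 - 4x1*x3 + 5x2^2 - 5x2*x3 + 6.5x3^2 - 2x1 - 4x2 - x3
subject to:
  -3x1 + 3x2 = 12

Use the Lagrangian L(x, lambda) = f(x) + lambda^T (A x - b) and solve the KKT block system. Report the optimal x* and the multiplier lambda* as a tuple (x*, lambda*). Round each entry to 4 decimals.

Form the Lagrangian:
  L(x, lambda) = (1/2) x^T Q x + c^T x + lambda^T (A x - b)
Stationarity (grad_x L = 0): Q x + c + A^T lambda = 0.
Primal feasibility: A x = b.

This gives the KKT block system:
  [ Q   A^T ] [ x     ]   [-c ]
  [ A    0  ] [ lambda ] = [ b ]

Solving the linear system:
  x*      = (-1.5241, 2.4759, 0.5602)
  lambda* = (-5.9859)
  f(x*)   = 32.2078

x* = (-1.5241, 2.4759, 0.5602), lambda* = (-5.9859)


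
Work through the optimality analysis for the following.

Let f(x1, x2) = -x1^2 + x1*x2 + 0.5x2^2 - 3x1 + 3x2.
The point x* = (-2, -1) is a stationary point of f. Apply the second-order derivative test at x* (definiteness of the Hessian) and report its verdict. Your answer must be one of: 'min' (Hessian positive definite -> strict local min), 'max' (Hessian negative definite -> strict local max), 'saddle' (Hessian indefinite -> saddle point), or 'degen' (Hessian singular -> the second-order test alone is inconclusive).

Compute the Hessian H = grad^2 f:
  H = [[-2, 1], [1, 1]]
Verify stationarity: grad f(x*) = H x* + g = (0, 0).
Eigenvalues of H: -2.3028, 1.3028.
Eigenvalues have mixed signs, so H is indefinite -> x* is a saddle point.

saddle


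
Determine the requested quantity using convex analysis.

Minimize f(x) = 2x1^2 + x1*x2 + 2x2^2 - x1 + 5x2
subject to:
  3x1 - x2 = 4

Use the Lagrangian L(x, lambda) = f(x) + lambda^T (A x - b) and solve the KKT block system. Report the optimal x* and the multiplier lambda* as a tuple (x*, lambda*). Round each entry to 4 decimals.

Form the Lagrangian:
  L(x, lambda) = (1/2) x^T Q x + c^T x + lambda^T (A x - b)
Stationarity (grad_x L = 0): Q x + c + A^T lambda = 0.
Primal feasibility: A x = b.

This gives the KKT block system:
  [ Q   A^T ] [ x     ]   [-c ]
  [ A    0  ] [ lambda ] = [ b ]

Solving the linear system:
  x*      = (0.8261, -1.5217)
  lambda* = (-0.2609)
  f(x*)   = -3.6957

x* = (0.8261, -1.5217), lambda* = (-0.2609)


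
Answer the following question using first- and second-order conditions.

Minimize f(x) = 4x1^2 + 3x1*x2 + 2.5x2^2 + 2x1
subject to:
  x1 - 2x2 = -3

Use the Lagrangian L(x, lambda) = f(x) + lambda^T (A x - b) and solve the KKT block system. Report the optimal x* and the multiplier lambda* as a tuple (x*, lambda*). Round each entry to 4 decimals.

Form the Lagrangian:
  L(x, lambda) = (1/2) x^T Q x + c^T x + lambda^T (A x - b)
Stationarity (grad_x L = 0): Q x + c + A^T lambda = 0.
Primal feasibility: A x = b.

This gives the KKT block system:
  [ Q   A^T ] [ x     ]   [-c ]
  [ A    0  ] [ lambda ] = [ b ]

Solving the linear system:
  x*      = (-0.8367, 1.0816)
  lambda* = (1.449)
  f(x*)   = 1.3367

x* = (-0.8367, 1.0816), lambda* = (1.449)


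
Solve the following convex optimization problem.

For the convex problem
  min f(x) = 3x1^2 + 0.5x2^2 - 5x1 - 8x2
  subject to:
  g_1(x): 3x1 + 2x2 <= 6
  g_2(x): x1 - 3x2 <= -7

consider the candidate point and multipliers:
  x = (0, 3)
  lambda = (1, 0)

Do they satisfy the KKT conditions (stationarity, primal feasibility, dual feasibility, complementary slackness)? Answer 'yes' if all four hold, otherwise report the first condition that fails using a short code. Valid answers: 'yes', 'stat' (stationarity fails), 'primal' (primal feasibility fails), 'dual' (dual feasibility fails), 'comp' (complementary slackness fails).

Gradient of f: grad f(x) = Q x + c = (-5, -5)
Constraint values g_i(x) = a_i^T x - b_i:
  g_1((0, 3)) = 0
  g_2((0, 3)) = -2
Stationarity residual: grad f(x) + sum_i lambda_i a_i = (-2, -3)
  -> stationarity FAILS
Primal feasibility (all g_i <= 0): OK
Dual feasibility (all lambda_i >= 0): OK
Complementary slackness (lambda_i * g_i(x) = 0 for all i): OK

Verdict: the first failing condition is stationarity -> stat.

stat


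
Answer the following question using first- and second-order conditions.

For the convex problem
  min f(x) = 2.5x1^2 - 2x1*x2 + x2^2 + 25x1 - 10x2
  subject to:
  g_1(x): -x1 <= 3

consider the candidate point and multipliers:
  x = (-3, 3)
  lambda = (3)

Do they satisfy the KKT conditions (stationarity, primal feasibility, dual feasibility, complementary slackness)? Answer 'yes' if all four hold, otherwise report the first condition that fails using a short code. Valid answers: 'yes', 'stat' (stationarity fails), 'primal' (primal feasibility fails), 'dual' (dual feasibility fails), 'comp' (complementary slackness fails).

Gradient of f: grad f(x) = Q x + c = (4, 2)
Constraint values g_i(x) = a_i^T x - b_i:
  g_1((-3, 3)) = 0
Stationarity residual: grad f(x) + sum_i lambda_i a_i = (1, 2)
  -> stationarity FAILS
Primal feasibility (all g_i <= 0): OK
Dual feasibility (all lambda_i >= 0): OK
Complementary slackness (lambda_i * g_i(x) = 0 for all i): OK

Verdict: the first failing condition is stationarity -> stat.

stat


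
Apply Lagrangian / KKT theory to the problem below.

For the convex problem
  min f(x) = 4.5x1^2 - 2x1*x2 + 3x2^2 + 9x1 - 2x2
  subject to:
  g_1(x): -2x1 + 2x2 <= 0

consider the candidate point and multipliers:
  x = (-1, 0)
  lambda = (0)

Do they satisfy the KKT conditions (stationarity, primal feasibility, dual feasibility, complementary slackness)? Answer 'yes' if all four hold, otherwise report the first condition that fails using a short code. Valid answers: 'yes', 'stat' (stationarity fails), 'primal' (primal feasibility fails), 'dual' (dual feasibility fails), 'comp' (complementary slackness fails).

Gradient of f: grad f(x) = Q x + c = (0, 0)
Constraint values g_i(x) = a_i^T x - b_i:
  g_1((-1, 0)) = 2
Stationarity residual: grad f(x) + sum_i lambda_i a_i = (0, 0)
  -> stationarity OK
Primal feasibility (all g_i <= 0): FAILS
Dual feasibility (all lambda_i >= 0): OK
Complementary slackness (lambda_i * g_i(x) = 0 for all i): OK

Verdict: the first failing condition is primal_feasibility -> primal.

primal


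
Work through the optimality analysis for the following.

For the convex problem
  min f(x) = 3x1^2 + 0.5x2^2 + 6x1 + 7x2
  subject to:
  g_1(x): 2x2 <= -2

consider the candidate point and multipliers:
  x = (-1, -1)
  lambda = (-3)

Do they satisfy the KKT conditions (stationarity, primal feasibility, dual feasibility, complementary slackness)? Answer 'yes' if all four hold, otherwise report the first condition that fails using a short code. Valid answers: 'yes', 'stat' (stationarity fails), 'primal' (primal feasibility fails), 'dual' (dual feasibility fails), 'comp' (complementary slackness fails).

Gradient of f: grad f(x) = Q x + c = (0, 6)
Constraint values g_i(x) = a_i^T x - b_i:
  g_1((-1, -1)) = 0
Stationarity residual: grad f(x) + sum_i lambda_i a_i = (0, 0)
  -> stationarity OK
Primal feasibility (all g_i <= 0): OK
Dual feasibility (all lambda_i >= 0): FAILS
Complementary slackness (lambda_i * g_i(x) = 0 for all i): OK

Verdict: the first failing condition is dual_feasibility -> dual.

dual


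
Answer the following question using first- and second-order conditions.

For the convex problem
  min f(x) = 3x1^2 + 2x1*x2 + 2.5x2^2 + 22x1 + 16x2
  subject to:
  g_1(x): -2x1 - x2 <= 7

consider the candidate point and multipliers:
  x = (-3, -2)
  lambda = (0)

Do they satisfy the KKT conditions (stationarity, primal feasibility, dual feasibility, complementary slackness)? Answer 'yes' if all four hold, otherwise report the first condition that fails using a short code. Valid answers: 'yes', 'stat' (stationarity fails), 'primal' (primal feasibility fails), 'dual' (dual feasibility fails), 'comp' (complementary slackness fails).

Gradient of f: grad f(x) = Q x + c = (0, 0)
Constraint values g_i(x) = a_i^T x - b_i:
  g_1((-3, -2)) = 1
Stationarity residual: grad f(x) + sum_i lambda_i a_i = (0, 0)
  -> stationarity OK
Primal feasibility (all g_i <= 0): FAILS
Dual feasibility (all lambda_i >= 0): OK
Complementary slackness (lambda_i * g_i(x) = 0 for all i): OK

Verdict: the first failing condition is primal_feasibility -> primal.

primal


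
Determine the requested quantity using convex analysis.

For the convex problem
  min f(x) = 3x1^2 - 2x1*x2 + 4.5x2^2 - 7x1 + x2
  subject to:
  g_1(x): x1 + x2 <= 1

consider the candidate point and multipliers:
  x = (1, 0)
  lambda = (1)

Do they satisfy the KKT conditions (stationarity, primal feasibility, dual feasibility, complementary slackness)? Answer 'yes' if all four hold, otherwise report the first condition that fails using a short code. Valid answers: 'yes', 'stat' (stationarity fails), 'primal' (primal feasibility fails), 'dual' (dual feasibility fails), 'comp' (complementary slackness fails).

Gradient of f: grad f(x) = Q x + c = (-1, -1)
Constraint values g_i(x) = a_i^T x - b_i:
  g_1((1, 0)) = 0
Stationarity residual: grad f(x) + sum_i lambda_i a_i = (0, 0)
  -> stationarity OK
Primal feasibility (all g_i <= 0): OK
Dual feasibility (all lambda_i >= 0): OK
Complementary slackness (lambda_i * g_i(x) = 0 for all i): OK

Verdict: yes, KKT holds.

yes


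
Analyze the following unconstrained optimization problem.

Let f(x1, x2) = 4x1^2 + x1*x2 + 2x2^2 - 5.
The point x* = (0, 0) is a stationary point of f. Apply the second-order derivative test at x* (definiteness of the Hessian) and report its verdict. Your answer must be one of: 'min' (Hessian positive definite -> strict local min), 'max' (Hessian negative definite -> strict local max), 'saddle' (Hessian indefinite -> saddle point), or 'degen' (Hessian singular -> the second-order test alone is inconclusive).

Compute the Hessian H = grad^2 f:
  H = [[8, 1], [1, 4]]
Verify stationarity: grad f(x*) = H x* + g = (0, 0).
Eigenvalues of H: 3.7639, 8.2361.
Both eigenvalues > 0, so H is positive definite -> x* is a strict local min.

min


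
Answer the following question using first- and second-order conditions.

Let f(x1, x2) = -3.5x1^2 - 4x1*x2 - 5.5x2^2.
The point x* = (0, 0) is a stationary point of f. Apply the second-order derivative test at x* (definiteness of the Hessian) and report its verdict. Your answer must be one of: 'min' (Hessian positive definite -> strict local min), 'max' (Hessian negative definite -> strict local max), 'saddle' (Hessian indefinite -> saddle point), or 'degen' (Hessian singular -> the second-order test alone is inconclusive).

Compute the Hessian H = grad^2 f:
  H = [[-7, -4], [-4, -11]]
Verify stationarity: grad f(x*) = H x* + g = (0, 0).
Eigenvalues of H: -13.4721, -4.5279.
Both eigenvalues < 0, so H is negative definite -> x* is a strict local max.

max


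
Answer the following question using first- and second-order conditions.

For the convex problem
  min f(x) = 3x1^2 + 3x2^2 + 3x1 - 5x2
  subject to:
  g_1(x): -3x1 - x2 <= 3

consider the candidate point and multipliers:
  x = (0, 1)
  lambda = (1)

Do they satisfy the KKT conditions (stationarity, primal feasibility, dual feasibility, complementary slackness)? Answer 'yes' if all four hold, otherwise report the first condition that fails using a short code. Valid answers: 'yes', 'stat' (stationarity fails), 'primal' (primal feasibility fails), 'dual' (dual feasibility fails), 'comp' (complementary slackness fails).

Gradient of f: grad f(x) = Q x + c = (3, 1)
Constraint values g_i(x) = a_i^T x - b_i:
  g_1((0, 1)) = -4
Stationarity residual: grad f(x) + sum_i lambda_i a_i = (0, 0)
  -> stationarity OK
Primal feasibility (all g_i <= 0): OK
Dual feasibility (all lambda_i >= 0): OK
Complementary slackness (lambda_i * g_i(x) = 0 for all i): FAILS

Verdict: the first failing condition is complementary_slackness -> comp.

comp


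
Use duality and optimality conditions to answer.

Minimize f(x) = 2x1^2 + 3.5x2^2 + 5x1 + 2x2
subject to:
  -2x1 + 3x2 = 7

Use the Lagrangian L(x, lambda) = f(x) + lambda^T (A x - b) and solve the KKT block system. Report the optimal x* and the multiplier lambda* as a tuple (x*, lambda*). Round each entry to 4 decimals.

Form the Lagrangian:
  L(x, lambda) = (1/2) x^T Q x + c^T x + lambda^T (A x - b)
Stationarity (grad_x L = 0): Q x + c + A^T lambda = 0.
Primal feasibility: A x = b.

This gives the KKT block system:
  [ Q   A^T ] [ x     ]   [-c ]
  [ A    0  ] [ lambda ] = [ b ]

Solving the linear system:
  x*      = (-2.4219, 0.7188)
  lambda* = (-2.3438)
  f(x*)   = 2.8672

x* = (-2.4219, 0.7188), lambda* = (-2.3438)


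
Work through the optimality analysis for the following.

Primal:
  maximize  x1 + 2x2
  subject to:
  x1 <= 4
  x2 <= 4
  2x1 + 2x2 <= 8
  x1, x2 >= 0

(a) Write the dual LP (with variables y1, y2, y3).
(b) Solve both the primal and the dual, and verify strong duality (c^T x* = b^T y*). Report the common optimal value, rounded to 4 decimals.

The standard primal-dual pair for 'max c^T x s.t. A x <= b, x >= 0' is:
  Dual:  min b^T y  s.t.  A^T y >= c,  y >= 0.

So the dual LP is:
  minimize  4y1 + 4y2 + 8y3
  subject to:
    y1 + 2y3 >= 1
    y2 + 2y3 >= 2
    y1, y2, y3 >= 0

Solving the primal: x* = (0, 4).
  primal value c^T x* = 8.
Solving the dual: y* = (0, 0, 1).
  dual value b^T y* = 8.
Strong duality: c^T x* = b^T y*. Confirmed.

8


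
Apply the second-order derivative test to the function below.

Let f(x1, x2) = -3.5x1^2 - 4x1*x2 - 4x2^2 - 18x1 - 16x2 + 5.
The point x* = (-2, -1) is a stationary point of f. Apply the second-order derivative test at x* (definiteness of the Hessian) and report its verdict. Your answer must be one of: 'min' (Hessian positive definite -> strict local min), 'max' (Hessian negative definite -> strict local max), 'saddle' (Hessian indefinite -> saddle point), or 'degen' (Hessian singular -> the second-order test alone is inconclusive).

Compute the Hessian H = grad^2 f:
  H = [[-7, -4], [-4, -8]]
Verify stationarity: grad f(x*) = H x* + g = (0, 0).
Eigenvalues of H: -11.5311, -3.4689.
Both eigenvalues < 0, so H is negative definite -> x* is a strict local max.

max


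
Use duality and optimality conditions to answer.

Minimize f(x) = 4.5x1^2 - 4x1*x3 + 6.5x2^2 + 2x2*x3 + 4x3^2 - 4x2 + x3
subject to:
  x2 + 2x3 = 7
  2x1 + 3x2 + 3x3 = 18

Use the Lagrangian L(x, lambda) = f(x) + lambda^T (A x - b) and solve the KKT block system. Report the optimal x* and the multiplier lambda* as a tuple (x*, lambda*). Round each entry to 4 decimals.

Form the Lagrangian:
  L(x, lambda) = (1/2) x^T Q x + c^T x + lambda^T (A x - b)
Stationarity (grad_x L = 0): Q x + c + A^T lambda = 0.
Primal feasibility: A x = b.

This gives the KKT block system:
  [ Q   A^T ] [ x     ]   [-c ]
  [ A    0  ] [ lambda ] = [ b ]

Solving the linear system:
  x*      = (2.8133, 1.249, 2.8755)
  lambda* = (2.7386, -6.9087)
  f(x*)   = 51.5332

x* = (2.8133, 1.249, 2.8755), lambda* = (2.7386, -6.9087)


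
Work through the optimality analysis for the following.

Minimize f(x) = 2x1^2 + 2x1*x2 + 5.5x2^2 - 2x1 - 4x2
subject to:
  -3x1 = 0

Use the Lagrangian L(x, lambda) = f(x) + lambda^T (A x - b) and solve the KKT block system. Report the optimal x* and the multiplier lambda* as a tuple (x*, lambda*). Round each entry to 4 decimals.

Form the Lagrangian:
  L(x, lambda) = (1/2) x^T Q x + c^T x + lambda^T (A x - b)
Stationarity (grad_x L = 0): Q x + c + A^T lambda = 0.
Primal feasibility: A x = b.

This gives the KKT block system:
  [ Q   A^T ] [ x     ]   [-c ]
  [ A    0  ] [ lambda ] = [ b ]

Solving the linear system:
  x*      = (0, 0.3636)
  lambda* = (-0.4242)
  f(x*)   = -0.7273

x* = (0, 0.3636), lambda* = (-0.4242)


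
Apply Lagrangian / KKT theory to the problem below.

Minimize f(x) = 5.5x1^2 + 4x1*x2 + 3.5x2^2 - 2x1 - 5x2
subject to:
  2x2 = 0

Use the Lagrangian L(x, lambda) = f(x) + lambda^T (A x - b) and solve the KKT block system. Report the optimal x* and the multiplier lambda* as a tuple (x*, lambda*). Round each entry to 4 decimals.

Form the Lagrangian:
  L(x, lambda) = (1/2) x^T Q x + c^T x + lambda^T (A x - b)
Stationarity (grad_x L = 0): Q x + c + A^T lambda = 0.
Primal feasibility: A x = b.

This gives the KKT block system:
  [ Q   A^T ] [ x     ]   [-c ]
  [ A    0  ] [ lambda ] = [ b ]

Solving the linear system:
  x*      = (0.1818, 0)
  lambda* = (2.1364)
  f(x*)   = -0.1818

x* = (0.1818, 0), lambda* = (2.1364)


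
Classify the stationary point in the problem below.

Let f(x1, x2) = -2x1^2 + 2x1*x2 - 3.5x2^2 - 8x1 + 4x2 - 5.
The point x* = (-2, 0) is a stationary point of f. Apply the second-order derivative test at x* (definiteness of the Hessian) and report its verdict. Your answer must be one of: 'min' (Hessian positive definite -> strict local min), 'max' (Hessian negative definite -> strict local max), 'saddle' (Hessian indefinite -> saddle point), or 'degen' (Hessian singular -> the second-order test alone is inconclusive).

Compute the Hessian H = grad^2 f:
  H = [[-4, 2], [2, -7]]
Verify stationarity: grad f(x*) = H x* + g = (0, 0).
Eigenvalues of H: -8, -3.
Both eigenvalues < 0, so H is negative definite -> x* is a strict local max.

max


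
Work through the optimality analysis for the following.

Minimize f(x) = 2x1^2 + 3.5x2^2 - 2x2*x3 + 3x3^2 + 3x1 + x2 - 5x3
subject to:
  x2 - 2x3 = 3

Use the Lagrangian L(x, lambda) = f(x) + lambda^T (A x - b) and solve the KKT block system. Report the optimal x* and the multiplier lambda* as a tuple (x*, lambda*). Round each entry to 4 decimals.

Form the Lagrangian:
  L(x, lambda) = (1/2) x^T Q x + c^T x + lambda^T (A x - b)
Stationarity (grad_x L = 0): Q x + c + A^T lambda = 0.
Primal feasibility: A x = b.

This gives the KKT block system:
  [ Q   A^T ] [ x     ]   [-c ]
  [ A    0  ] [ lambda ] = [ b ]

Solving the linear system:
  x*      = (-0.75, 0.4615, -1.2692)
  lambda* = (-6.7692)
  f(x*)   = 12.4327

x* = (-0.75, 0.4615, -1.2692), lambda* = (-6.7692)


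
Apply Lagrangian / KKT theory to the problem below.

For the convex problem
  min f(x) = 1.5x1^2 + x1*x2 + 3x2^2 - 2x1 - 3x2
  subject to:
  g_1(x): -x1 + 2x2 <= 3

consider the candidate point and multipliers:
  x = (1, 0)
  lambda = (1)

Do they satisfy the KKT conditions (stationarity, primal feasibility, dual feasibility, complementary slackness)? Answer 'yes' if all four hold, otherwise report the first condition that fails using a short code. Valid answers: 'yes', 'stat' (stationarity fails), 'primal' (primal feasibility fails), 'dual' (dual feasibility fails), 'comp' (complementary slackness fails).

Gradient of f: grad f(x) = Q x + c = (1, -2)
Constraint values g_i(x) = a_i^T x - b_i:
  g_1((1, 0)) = -4
Stationarity residual: grad f(x) + sum_i lambda_i a_i = (0, 0)
  -> stationarity OK
Primal feasibility (all g_i <= 0): OK
Dual feasibility (all lambda_i >= 0): OK
Complementary slackness (lambda_i * g_i(x) = 0 for all i): FAILS

Verdict: the first failing condition is complementary_slackness -> comp.

comp


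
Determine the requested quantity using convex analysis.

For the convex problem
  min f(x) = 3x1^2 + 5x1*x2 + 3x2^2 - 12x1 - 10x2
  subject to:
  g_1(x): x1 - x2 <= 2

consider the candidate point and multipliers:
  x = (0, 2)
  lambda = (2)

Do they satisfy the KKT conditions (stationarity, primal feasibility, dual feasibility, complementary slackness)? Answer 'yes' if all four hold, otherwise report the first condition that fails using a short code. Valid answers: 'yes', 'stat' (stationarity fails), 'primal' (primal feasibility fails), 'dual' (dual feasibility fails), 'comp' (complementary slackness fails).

Gradient of f: grad f(x) = Q x + c = (-2, 2)
Constraint values g_i(x) = a_i^T x - b_i:
  g_1((0, 2)) = -4
Stationarity residual: grad f(x) + sum_i lambda_i a_i = (0, 0)
  -> stationarity OK
Primal feasibility (all g_i <= 0): OK
Dual feasibility (all lambda_i >= 0): OK
Complementary slackness (lambda_i * g_i(x) = 0 for all i): FAILS

Verdict: the first failing condition is complementary_slackness -> comp.

comp


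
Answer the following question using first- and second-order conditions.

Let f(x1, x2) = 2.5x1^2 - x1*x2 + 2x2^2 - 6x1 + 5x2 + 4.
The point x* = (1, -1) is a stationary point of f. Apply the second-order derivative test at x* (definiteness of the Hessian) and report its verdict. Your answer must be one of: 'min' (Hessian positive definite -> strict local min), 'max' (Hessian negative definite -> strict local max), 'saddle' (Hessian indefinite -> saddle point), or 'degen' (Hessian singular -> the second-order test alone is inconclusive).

Compute the Hessian H = grad^2 f:
  H = [[5, -1], [-1, 4]]
Verify stationarity: grad f(x*) = H x* + g = (0, 0).
Eigenvalues of H: 3.382, 5.618.
Both eigenvalues > 0, so H is positive definite -> x* is a strict local min.

min


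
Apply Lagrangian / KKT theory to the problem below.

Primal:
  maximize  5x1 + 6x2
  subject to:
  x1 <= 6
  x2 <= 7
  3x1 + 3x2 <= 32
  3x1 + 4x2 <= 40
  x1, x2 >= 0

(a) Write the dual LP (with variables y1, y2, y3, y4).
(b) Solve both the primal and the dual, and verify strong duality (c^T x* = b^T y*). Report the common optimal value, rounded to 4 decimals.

The standard primal-dual pair for 'max c^T x s.t. A x <= b, x >= 0' is:
  Dual:  min b^T y  s.t.  A^T y >= c,  y >= 0.

So the dual LP is:
  minimize  6y1 + 7y2 + 32y3 + 40y4
  subject to:
    y1 + 3y3 + 3y4 >= 5
    y2 + 3y3 + 4y4 >= 6
    y1, y2, y3, y4 >= 0

Solving the primal: x* = (3.6667, 7).
  primal value c^T x* = 60.3333.
Solving the dual: y* = (0, 1, 1.6667, 0).
  dual value b^T y* = 60.3333.
Strong duality: c^T x* = b^T y*. Confirmed.

60.3333


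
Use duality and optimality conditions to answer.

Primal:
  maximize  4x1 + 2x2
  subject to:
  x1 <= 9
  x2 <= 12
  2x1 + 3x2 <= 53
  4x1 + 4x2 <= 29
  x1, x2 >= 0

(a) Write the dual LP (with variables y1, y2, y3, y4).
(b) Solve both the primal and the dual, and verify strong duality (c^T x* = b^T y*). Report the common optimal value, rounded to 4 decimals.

The standard primal-dual pair for 'max c^T x s.t. A x <= b, x >= 0' is:
  Dual:  min b^T y  s.t.  A^T y >= c,  y >= 0.

So the dual LP is:
  minimize  9y1 + 12y2 + 53y3 + 29y4
  subject to:
    y1 + 2y3 + 4y4 >= 4
    y2 + 3y3 + 4y4 >= 2
    y1, y2, y3, y4 >= 0

Solving the primal: x* = (7.25, 0).
  primal value c^T x* = 29.
Solving the dual: y* = (0, 0, 0, 1).
  dual value b^T y* = 29.
Strong duality: c^T x* = b^T y*. Confirmed.

29


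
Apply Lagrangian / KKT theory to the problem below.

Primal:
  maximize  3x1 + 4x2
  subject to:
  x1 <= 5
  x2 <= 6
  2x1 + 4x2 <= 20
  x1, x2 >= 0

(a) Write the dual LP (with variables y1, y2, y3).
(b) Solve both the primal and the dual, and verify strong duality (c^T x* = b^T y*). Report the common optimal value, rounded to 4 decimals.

The standard primal-dual pair for 'max c^T x s.t. A x <= b, x >= 0' is:
  Dual:  min b^T y  s.t.  A^T y >= c,  y >= 0.

So the dual LP is:
  minimize  5y1 + 6y2 + 20y3
  subject to:
    y1 + 2y3 >= 3
    y2 + 4y3 >= 4
    y1, y2, y3 >= 0

Solving the primal: x* = (5, 2.5).
  primal value c^T x* = 25.
Solving the dual: y* = (1, 0, 1).
  dual value b^T y* = 25.
Strong duality: c^T x* = b^T y*. Confirmed.

25


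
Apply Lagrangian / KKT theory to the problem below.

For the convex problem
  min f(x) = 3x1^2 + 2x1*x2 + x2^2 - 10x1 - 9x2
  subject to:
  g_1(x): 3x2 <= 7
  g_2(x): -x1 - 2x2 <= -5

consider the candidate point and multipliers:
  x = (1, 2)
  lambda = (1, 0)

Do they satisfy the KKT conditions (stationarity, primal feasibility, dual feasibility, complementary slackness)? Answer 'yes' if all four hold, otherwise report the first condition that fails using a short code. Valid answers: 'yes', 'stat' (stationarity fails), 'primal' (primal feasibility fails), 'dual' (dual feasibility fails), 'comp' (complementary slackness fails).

Gradient of f: grad f(x) = Q x + c = (0, -3)
Constraint values g_i(x) = a_i^T x - b_i:
  g_1((1, 2)) = -1
  g_2((1, 2)) = 0
Stationarity residual: grad f(x) + sum_i lambda_i a_i = (0, 0)
  -> stationarity OK
Primal feasibility (all g_i <= 0): OK
Dual feasibility (all lambda_i >= 0): OK
Complementary slackness (lambda_i * g_i(x) = 0 for all i): FAILS

Verdict: the first failing condition is complementary_slackness -> comp.

comp


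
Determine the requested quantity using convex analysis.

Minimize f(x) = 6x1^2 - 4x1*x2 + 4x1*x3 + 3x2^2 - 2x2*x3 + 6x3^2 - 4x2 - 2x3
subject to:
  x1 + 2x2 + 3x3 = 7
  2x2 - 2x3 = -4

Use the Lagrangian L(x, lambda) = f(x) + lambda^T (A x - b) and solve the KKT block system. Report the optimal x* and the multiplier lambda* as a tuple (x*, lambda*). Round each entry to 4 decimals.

Form the Lagrangian:
  L(x, lambda) = (1/2) x^T Q x + c^T x + lambda^T (A x - b)
Stationarity (grad_x L = 0): Q x + c + A^T lambda = 0.
Primal feasibility: A x = b.

This gives the KKT block system:
  [ Q   A^T ] [ x     ]   [-c ]
  [ A    0  ] [ lambda ] = [ b ]

Solving the linear system:
  x*      = (-0.3694, 0.2739, 2.2739)
  lambda* = (-3.5669, 6.2803)
  f(x*)   = 22.2229

x* = (-0.3694, 0.2739, 2.2739), lambda* = (-3.5669, 6.2803)


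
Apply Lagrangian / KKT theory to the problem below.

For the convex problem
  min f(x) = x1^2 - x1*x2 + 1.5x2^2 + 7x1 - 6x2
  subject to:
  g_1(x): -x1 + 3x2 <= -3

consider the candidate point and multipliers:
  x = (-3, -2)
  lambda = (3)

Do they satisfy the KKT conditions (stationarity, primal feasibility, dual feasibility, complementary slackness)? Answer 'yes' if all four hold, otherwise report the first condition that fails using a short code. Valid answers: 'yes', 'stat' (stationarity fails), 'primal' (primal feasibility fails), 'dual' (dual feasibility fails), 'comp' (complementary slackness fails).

Gradient of f: grad f(x) = Q x + c = (3, -9)
Constraint values g_i(x) = a_i^T x - b_i:
  g_1((-3, -2)) = 0
Stationarity residual: grad f(x) + sum_i lambda_i a_i = (0, 0)
  -> stationarity OK
Primal feasibility (all g_i <= 0): OK
Dual feasibility (all lambda_i >= 0): OK
Complementary slackness (lambda_i * g_i(x) = 0 for all i): OK

Verdict: yes, KKT holds.

yes


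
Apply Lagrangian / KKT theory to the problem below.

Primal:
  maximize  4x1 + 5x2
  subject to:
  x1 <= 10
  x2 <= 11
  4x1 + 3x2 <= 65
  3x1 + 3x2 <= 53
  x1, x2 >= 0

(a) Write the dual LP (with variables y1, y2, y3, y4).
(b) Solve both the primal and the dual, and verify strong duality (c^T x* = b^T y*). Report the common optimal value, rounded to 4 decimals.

The standard primal-dual pair for 'max c^T x s.t. A x <= b, x >= 0' is:
  Dual:  min b^T y  s.t.  A^T y >= c,  y >= 0.

So the dual LP is:
  minimize  10y1 + 11y2 + 65y3 + 53y4
  subject to:
    y1 + 4y3 + 3y4 >= 4
    y2 + 3y3 + 3y4 >= 5
    y1, y2, y3, y4 >= 0

Solving the primal: x* = (6.6667, 11).
  primal value c^T x* = 81.6667.
Solving the dual: y* = (0, 1, 0, 1.3333).
  dual value b^T y* = 81.6667.
Strong duality: c^T x* = b^T y*. Confirmed.

81.6667


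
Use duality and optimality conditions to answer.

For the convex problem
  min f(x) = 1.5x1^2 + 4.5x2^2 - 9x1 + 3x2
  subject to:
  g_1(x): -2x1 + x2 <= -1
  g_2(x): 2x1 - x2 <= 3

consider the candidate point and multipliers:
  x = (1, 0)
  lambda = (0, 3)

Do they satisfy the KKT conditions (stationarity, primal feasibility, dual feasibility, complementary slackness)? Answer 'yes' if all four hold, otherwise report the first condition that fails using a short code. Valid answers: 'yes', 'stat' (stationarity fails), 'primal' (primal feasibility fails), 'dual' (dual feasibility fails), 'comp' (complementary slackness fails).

Gradient of f: grad f(x) = Q x + c = (-6, 3)
Constraint values g_i(x) = a_i^T x - b_i:
  g_1((1, 0)) = -1
  g_2((1, 0)) = -1
Stationarity residual: grad f(x) + sum_i lambda_i a_i = (0, 0)
  -> stationarity OK
Primal feasibility (all g_i <= 0): OK
Dual feasibility (all lambda_i >= 0): OK
Complementary slackness (lambda_i * g_i(x) = 0 for all i): FAILS

Verdict: the first failing condition is complementary_slackness -> comp.

comp
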